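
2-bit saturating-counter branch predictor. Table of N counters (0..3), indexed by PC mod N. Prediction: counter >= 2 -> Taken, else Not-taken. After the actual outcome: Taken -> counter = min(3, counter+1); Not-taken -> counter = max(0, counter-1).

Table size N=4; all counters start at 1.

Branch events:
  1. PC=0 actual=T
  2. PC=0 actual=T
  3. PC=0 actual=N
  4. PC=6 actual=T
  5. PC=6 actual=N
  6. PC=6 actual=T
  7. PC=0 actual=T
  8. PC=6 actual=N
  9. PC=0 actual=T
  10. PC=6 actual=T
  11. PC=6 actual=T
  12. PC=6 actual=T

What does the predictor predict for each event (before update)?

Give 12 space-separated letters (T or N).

Answer: N T T N T N T T T N T T

Derivation:
Ev 1: PC=0 idx=0 pred=N actual=T -> ctr[0]=2
Ev 2: PC=0 idx=0 pred=T actual=T -> ctr[0]=3
Ev 3: PC=0 idx=0 pred=T actual=N -> ctr[0]=2
Ev 4: PC=6 idx=2 pred=N actual=T -> ctr[2]=2
Ev 5: PC=6 idx=2 pred=T actual=N -> ctr[2]=1
Ev 6: PC=6 idx=2 pred=N actual=T -> ctr[2]=2
Ev 7: PC=0 idx=0 pred=T actual=T -> ctr[0]=3
Ev 8: PC=6 idx=2 pred=T actual=N -> ctr[2]=1
Ev 9: PC=0 idx=0 pred=T actual=T -> ctr[0]=3
Ev 10: PC=6 idx=2 pred=N actual=T -> ctr[2]=2
Ev 11: PC=6 idx=2 pred=T actual=T -> ctr[2]=3
Ev 12: PC=6 idx=2 pred=T actual=T -> ctr[2]=3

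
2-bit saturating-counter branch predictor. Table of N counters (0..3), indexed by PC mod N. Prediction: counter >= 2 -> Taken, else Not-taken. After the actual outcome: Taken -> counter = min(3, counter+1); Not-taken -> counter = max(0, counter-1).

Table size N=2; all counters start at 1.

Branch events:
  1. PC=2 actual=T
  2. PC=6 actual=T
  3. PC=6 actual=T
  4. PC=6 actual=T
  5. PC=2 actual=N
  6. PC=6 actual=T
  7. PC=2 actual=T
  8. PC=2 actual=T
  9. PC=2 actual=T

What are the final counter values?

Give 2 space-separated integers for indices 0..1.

Ev 1: PC=2 idx=0 pred=N actual=T -> ctr[0]=2
Ev 2: PC=6 idx=0 pred=T actual=T -> ctr[0]=3
Ev 3: PC=6 idx=0 pred=T actual=T -> ctr[0]=3
Ev 4: PC=6 idx=0 pred=T actual=T -> ctr[0]=3
Ev 5: PC=2 idx=0 pred=T actual=N -> ctr[0]=2
Ev 6: PC=6 idx=0 pred=T actual=T -> ctr[0]=3
Ev 7: PC=2 idx=0 pred=T actual=T -> ctr[0]=3
Ev 8: PC=2 idx=0 pred=T actual=T -> ctr[0]=3
Ev 9: PC=2 idx=0 pred=T actual=T -> ctr[0]=3

Answer: 3 1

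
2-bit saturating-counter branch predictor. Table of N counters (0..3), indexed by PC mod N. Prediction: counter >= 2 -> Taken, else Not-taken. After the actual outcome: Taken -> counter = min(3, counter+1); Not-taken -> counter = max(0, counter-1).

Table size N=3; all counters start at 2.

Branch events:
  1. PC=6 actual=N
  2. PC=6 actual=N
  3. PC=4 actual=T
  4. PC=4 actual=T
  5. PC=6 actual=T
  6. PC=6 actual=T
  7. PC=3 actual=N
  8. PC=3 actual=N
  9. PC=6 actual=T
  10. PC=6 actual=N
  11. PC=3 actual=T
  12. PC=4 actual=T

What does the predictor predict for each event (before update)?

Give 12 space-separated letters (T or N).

Answer: T N T T N N T N N N N T

Derivation:
Ev 1: PC=6 idx=0 pred=T actual=N -> ctr[0]=1
Ev 2: PC=6 idx=0 pred=N actual=N -> ctr[0]=0
Ev 3: PC=4 idx=1 pred=T actual=T -> ctr[1]=3
Ev 4: PC=4 idx=1 pred=T actual=T -> ctr[1]=3
Ev 5: PC=6 idx=0 pred=N actual=T -> ctr[0]=1
Ev 6: PC=6 idx=0 pred=N actual=T -> ctr[0]=2
Ev 7: PC=3 idx=0 pred=T actual=N -> ctr[0]=1
Ev 8: PC=3 idx=0 pred=N actual=N -> ctr[0]=0
Ev 9: PC=6 idx=0 pred=N actual=T -> ctr[0]=1
Ev 10: PC=6 idx=0 pred=N actual=N -> ctr[0]=0
Ev 11: PC=3 idx=0 pred=N actual=T -> ctr[0]=1
Ev 12: PC=4 idx=1 pred=T actual=T -> ctr[1]=3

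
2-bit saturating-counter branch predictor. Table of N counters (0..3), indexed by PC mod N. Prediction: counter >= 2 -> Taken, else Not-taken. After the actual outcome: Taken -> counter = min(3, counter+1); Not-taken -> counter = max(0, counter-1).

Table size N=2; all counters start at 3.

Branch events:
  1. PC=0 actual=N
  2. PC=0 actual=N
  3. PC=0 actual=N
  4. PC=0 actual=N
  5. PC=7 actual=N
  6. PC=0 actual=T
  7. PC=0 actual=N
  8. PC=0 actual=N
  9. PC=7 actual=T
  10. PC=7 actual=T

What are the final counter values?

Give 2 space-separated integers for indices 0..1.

Ev 1: PC=0 idx=0 pred=T actual=N -> ctr[0]=2
Ev 2: PC=0 idx=0 pred=T actual=N -> ctr[0]=1
Ev 3: PC=0 idx=0 pred=N actual=N -> ctr[0]=0
Ev 4: PC=0 idx=0 pred=N actual=N -> ctr[0]=0
Ev 5: PC=7 idx=1 pred=T actual=N -> ctr[1]=2
Ev 6: PC=0 idx=0 pred=N actual=T -> ctr[0]=1
Ev 7: PC=0 idx=0 pred=N actual=N -> ctr[0]=0
Ev 8: PC=0 idx=0 pred=N actual=N -> ctr[0]=0
Ev 9: PC=7 idx=1 pred=T actual=T -> ctr[1]=3
Ev 10: PC=7 idx=1 pred=T actual=T -> ctr[1]=3

Answer: 0 3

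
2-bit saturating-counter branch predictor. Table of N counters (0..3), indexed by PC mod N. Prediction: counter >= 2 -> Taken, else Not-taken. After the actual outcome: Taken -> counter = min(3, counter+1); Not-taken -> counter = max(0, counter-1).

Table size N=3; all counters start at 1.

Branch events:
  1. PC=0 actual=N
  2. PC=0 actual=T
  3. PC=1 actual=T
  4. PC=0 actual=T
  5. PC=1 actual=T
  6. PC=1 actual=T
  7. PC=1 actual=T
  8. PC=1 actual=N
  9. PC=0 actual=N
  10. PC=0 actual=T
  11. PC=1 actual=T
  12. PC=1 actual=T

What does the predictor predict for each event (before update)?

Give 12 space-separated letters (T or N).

Ev 1: PC=0 idx=0 pred=N actual=N -> ctr[0]=0
Ev 2: PC=0 idx=0 pred=N actual=T -> ctr[0]=1
Ev 3: PC=1 idx=1 pred=N actual=T -> ctr[1]=2
Ev 4: PC=0 idx=0 pred=N actual=T -> ctr[0]=2
Ev 5: PC=1 idx=1 pred=T actual=T -> ctr[1]=3
Ev 6: PC=1 idx=1 pred=T actual=T -> ctr[1]=3
Ev 7: PC=1 idx=1 pred=T actual=T -> ctr[1]=3
Ev 8: PC=1 idx=1 pred=T actual=N -> ctr[1]=2
Ev 9: PC=0 idx=0 pred=T actual=N -> ctr[0]=1
Ev 10: PC=0 idx=0 pred=N actual=T -> ctr[0]=2
Ev 11: PC=1 idx=1 pred=T actual=T -> ctr[1]=3
Ev 12: PC=1 idx=1 pred=T actual=T -> ctr[1]=3

Answer: N N N N T T T T T N T T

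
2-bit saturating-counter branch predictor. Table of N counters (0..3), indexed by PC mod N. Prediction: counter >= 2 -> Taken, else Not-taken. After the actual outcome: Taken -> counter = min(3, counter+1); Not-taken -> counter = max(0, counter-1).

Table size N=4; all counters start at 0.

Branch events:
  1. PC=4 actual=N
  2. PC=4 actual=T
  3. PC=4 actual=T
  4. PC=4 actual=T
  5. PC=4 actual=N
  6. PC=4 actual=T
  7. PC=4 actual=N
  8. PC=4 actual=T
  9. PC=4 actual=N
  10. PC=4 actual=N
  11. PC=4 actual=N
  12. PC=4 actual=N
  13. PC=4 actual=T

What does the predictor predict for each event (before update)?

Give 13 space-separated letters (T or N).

Ev 1: PC=4 idx=0 pred=N actual=N -> ctr[0]=0
Ev 2: PC=4 idx=0 pred=N actual=T -> ctr[0]=1
Ev 3: PC=4 idx=0 pred=N actual=T -> ctr[0]=2
Ev 4: PC=4 idx=0 pred=T actual=T -> ctr[0]=3
Ev 5: PC=4 idx=0 pred=T actual=N -> ctr[0]=2
Ev 6: PC=4 idx=0 pred=T actual=T -> ctr[0]=3
Ev 7: PC=4 idx=0 pred=T actual=N -> ctr[0]=2
Ev 8: PC=4 idx=0 pred=T actual=T -> ctr[0]=3
Ev 9: PC=4 idx=0 pred=T actual=N -> ctr[0]=2
Ev 10: PC=4 idx=0 pred=T actual=N -> ctr[0]=1
Ev 11: PC=4 idx=0 pred=N actual=N -> ctr[0]=0
Ev 12: PC=4 idx=0 pred=N actual=N -> ctr[0]=0
Ev 13: PC=4 idx=0 pred=N actual=T -> ctr[0]=1

Answer: N N N T T T T T T T N N N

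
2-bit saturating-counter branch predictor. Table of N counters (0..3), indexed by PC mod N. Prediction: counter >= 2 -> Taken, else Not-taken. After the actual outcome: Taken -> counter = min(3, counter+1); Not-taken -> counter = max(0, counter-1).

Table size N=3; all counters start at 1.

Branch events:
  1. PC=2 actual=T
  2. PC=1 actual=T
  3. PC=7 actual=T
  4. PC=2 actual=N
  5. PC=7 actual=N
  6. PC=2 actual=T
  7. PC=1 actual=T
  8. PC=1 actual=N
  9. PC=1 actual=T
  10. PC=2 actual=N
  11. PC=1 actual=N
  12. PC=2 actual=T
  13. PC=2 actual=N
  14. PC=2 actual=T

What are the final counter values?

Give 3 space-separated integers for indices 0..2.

Ev 1: PC=2 idx=2 pred=N actual=T -> ctr[2]=2
Ev 2: PC=1 idx=1 pred=N actual=T -> ctr[1]=2
Ev 3: PC=7 idx=1 pred=T actual=T -> ctr[1]=3
Ev 4: PC=2 idx=2 pred=T actual=N -> ctr[2]=1
Ev 5: PC=7 idx=1 pred=T actual=N -> ctr[1]=2
Ev 6: PC=2 idx=2 pred=N actual=T -> ctr[2]=2
Ev 7: PC=1 idx=1 pred=T actual=T -> ctr[1]=3
Ev 8: PC=1 idx=1 pred=T actual=N -> ctr[1]=2
Ev 9: PC=1 idx=1 pred=T actual=T -> ctr[1]=3
Ev 10: PC=2 idx=2 pred=T actual=N -> ctr[2]=1
Ev 11: PC=1 idx=1 pred=T actual=N -> ctr[1]=2
Ev 12: PC=2 idx=2 pred=N actual=T -> ctr[2]=2
Ev 13: PC=2 idx=2 pred=T actual=N -> ctr[2]=1
Ev 14: PC=2 idx=2 pred=N actual=T -> ctr[2]=2

Answer: 1 2 2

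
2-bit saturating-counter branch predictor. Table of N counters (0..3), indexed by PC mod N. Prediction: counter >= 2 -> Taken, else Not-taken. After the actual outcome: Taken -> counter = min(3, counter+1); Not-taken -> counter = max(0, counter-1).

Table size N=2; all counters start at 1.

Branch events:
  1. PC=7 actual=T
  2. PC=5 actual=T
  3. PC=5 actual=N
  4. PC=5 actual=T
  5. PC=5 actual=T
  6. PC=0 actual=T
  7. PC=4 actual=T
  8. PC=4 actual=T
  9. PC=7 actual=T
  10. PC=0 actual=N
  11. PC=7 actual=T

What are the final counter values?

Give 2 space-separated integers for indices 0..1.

Answer: 2 3

Derivation:
Ev 1: PC=7 idx=1 pred=N actual=T -> ctr[1]=2
Ev 2: PC=5 idx=1 pred=T actual=T -> ctr[1]=3
Ev 3: PC=5 idx=1 pred=T actual=N -> ctr[1]=2
Ev 4: PC=5 idx=1 pred=T actual=T -> ctr[1]=3
Ev 5: PC=5 idx=1 pred=T actual=T -> ctr[1]=3
Ev 6: PC=0 idx=0 pred=N actual=T -> ctr[0]=2
Ev 7: PC=4 idx=0 pred=T actual=T -> ctr[0]=3
Ev 8: PC=4 idx=0 pred=T actual=T -> ctr[0]=3
Ev 9: PC=7 idx=1 pred=T actual=T -> ctr[1]=3
Ev 10: PC=0 idx=0 pred=T actual=N -> ctr[0]=2
Ev 11: PC=7 idx=1 pred=T actual=T -> ctr[1]=3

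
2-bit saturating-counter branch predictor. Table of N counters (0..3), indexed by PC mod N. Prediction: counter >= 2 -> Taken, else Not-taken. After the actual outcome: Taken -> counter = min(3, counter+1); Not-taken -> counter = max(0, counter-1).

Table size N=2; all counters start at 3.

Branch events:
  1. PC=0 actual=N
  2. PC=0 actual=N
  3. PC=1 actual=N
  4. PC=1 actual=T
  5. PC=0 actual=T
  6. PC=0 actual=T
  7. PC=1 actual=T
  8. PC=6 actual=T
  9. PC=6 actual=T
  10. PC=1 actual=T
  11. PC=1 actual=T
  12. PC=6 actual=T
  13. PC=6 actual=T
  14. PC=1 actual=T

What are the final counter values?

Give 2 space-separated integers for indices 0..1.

Answer: 3 3

Derivation:
Ev 1: PC=0 idx=0 pred=T actual=N -> ctr[0]=2
Ev 2: PC=0 idx=0 pred=T actual=N -> ctr[0]=1
Ev 3: PC=1 idx=1 pred=T actual=N -> ctr[1]=2
Ev 4: PC=1 idx=1 pred=T actual=T -> ctr[1]=3
Ev 5: PC=0 idx=0 pred=N actual=T -> ctr[0]=2
Ev 6: PC=0 idx=0 pred=T actual=T -> ctr[0]=3
Ev 7: PC=1 idx=1 pred=T actual=T -> ctr[1]=3
Ev 8: PC=6 idx=0 pred=T actual=T -> ctr[0]=3
Ev 9: PC=6 idx=0 pred=T actual=T -> ctr[0]=3
Ev 10: PC=1 idx=1 pred=T actual=T -> ctr[1]=3
Ev 11: PC=1 idx=1 pred=T actual=T -> ctr[1]=3
Ev 12: PC=6 idx=0 pred=T actual=T -> ctr[0]=3
Ev 13: PC=6 idx=0 pred=T actual=T -> ctr[0]=3
Ev 14: PC=1 idx=1 pred=T actual=T -> ctr[1]=3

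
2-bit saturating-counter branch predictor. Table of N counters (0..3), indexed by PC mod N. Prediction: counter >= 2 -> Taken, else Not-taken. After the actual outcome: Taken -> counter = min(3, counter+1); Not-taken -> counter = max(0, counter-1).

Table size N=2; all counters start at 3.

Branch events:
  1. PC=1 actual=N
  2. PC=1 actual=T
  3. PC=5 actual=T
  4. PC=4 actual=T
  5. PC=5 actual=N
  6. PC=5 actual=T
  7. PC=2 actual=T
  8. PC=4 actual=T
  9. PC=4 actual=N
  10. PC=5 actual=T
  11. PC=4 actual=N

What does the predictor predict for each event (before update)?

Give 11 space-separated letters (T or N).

Ev 1: PC=1 idx=1 pred=T actual=N -> ctr[1]=2
Ev 2: PC=1 idx=1 pred=T actual=T -> ctr[1]=3
Ev 3: PC=5 idx=1 pred=T actual=T -> ctr[1]=3
Ev 4: PC=4 idx=0 pred=T actual=T -> ctr[0]=3
Ev 5: PC=5 idx=1 pred=T actual=N -> ctr[1]=2
Ev 6: PC=5 idx=1 pred=T actual=T -> ctr[1]=3
Ev 7: PC=2 idx=0 pred=T actual=T -> ctr[0]=3
Ev 8: PC=4 idx=0 pred=T actual=T -> ctr[0]=3
Ev 9: PC=4 idx=0 pred=T actual=N -> ctr[0]=2
Ev 10: PC=5 idx=1 pred=T actual=T -> ctr[1]=3
Ev 11: PC=4 idx=0 pred=T actual=N -> ctr[0]=1

Answer: T T T T T T T T T T T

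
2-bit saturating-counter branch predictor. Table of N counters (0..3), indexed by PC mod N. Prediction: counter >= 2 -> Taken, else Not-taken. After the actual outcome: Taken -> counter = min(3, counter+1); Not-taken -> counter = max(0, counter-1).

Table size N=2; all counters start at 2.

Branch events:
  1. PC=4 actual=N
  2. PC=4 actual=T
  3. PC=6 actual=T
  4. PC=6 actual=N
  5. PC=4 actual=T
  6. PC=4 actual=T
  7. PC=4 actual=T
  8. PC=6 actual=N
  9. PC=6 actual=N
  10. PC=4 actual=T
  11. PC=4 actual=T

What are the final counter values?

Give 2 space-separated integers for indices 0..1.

Ev 1: PC=4 idx=0 pred=T actual=N -> ctr[0]=1
Ev 2: PC=4 idx=0 pred=N actual=T -> ctr[0]=2
Ev 3: PC=6 idx=0 pred=T actual=T -> ctr[0]=3
Ev 4: PC=6 idx=0 pred=T actual=N -> ctr[0]=2
Ev 5: PC=4 idx=0 pred=T actual=T -> ctr[0]=3
Ev 6: PC=4 idx=0 pred=T actual=T -> ctr[0]=3
Ev 7: PC=4 idx=0 pred=T actual=T -> ctr[0]=3
Ev 8: PC=6 idx=0 pred=T actual=N -> ctr[0]=2
Ev 9: PC=6 idx=0 pred=T actual=N -> ctr[0]=1
Ev 10: PC=4 idx=0 pred=N actual=T -> ctr[0]=2
Ev 11: PC=4 idx=0 pred=T actual=T -> ctr[0]=3

Answer: 3 2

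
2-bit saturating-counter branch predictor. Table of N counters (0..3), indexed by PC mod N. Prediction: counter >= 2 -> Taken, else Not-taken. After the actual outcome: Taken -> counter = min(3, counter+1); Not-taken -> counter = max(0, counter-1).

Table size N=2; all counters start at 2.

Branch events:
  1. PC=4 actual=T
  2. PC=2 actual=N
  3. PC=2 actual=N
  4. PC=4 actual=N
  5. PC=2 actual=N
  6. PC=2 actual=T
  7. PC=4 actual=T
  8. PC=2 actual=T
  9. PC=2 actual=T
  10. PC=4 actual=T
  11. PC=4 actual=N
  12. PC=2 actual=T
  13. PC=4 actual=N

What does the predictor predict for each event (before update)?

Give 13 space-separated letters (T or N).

Answer: T T T N N N N T T T T T T

Derivation:
Ev 1: PC=4 idx=0 pred=T actual=T -> ctr[0]=3
Ev 2: PC=2 idx=0 pred=T actual=N -> ctr[0]=2
Ev 3: PC=2 idx=0 pred=T actual=N -> ctr[0]=1
Ev 4: PC=4 idx=0 pred=N actual=N -> ctr[0]=0
Ev 5: PC=2 idx=0 pred=N actual=N -> ctr[0]=0
Ev 6: PC=2 idx=0 pred=N actual=T -> ctr[0]=1
Ev 7: PC=4 idx=0 pred=N actual=T -> ctr[0]=2
Ev 8: PC=2 idx=0 pred=T actual=T -> ctr[0]=3
Ev 9: PC=2 idx=0 pred=T actual=T -> ctr[0]=3
Ev 10: PC=4 idx=0 pred=T actual=T -> ctr[0]=3
Ev 11: PC=4 idx=0 pred=T actual=N -> ctr[0]=2
Ev 12: PC=2 idx=0 pred=T actual=T -> ctr[0]=3
Ev 13: PC=4 idx=0 pred=T actual=N -> ctr[0]=2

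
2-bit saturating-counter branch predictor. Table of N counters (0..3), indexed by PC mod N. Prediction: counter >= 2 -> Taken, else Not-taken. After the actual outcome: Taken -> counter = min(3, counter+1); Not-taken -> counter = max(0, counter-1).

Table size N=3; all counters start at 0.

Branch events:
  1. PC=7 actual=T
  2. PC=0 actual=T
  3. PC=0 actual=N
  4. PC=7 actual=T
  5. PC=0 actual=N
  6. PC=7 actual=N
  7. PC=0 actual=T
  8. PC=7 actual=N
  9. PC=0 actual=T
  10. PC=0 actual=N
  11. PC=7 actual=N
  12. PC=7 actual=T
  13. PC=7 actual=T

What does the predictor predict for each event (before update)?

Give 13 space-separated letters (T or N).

Answer: N N N N N T N N N T N N N

Derivation:
Ev 1: PC=7 idx=1 pred=N actual=T -> ctr[1]=1
Ev 2: PC=0 idx=0 pred=N actual=T -> ctr[0]=1
Ev 3: PC=0 idx=0 pred=N actual=N -> ctr[0]=0
Ev 4: PC=7 idx=1 pred=N actual=T -> ctr[1]=2
Ev 5: PC=0 idx=0 pred=N actual=N -> ctr[0]=0
Ev 6: PC=7 idx=1 pred=T actual=N -> ctr[1]=1
Ev 7: PC=0 idx=0 pred=N actual=T -> ctr[0]=1
Ev 8: PC=7 idx=1 pred=N actual=N -> ctr[1]=0
Ev 9: PC=0 idx=0 pred=N actual=T -> ctr[0]=2
Ev 10: PC=0 idx=0 pred=T actual=N -> ctr[0]=1
Ev 11: PC=7 idx=1 pred=N actual=N -> ctr[1]=0
Ev 12: PC=7 idx=1 pred=N actual=T -> ctr[1]=1
Ev 13: PC=7 idx=1 pred=N actual=T -> ctr[1]=2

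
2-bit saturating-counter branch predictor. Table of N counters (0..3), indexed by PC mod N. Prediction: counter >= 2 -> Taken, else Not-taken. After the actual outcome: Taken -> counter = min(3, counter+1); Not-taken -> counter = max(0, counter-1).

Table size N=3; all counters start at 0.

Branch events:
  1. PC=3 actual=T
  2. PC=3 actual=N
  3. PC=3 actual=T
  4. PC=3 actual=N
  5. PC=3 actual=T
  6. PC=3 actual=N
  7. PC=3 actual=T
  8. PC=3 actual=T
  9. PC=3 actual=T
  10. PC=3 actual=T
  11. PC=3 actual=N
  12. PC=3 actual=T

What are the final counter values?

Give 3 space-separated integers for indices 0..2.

Answer: 3 0 0

Derivation:
Ev 1: PC=3 idx=0 pred=N actual=T -> ctr[0]=1
Ev 2: PC=3 idx=0 pred=N actual=N -> ctr[0]=0
Ev 3: PC=3 idx=0 pred=N actual=T -> ctr[0]=1
Ev 4: PC=3 idx=0 pred=N actual=N -> ctr[0]=0
Ev 5: PC=3 idx=0 pred=N actual=T -> ctr[0]=1
Ev 6: PC=3 idx=0 pred=N actual=N -> ctr[0]=0
Ev 7: PC=3 idx=0 pred=N actual=T -> ctr[0]=1
Ev 8: PC=3 idx=0 pred=N actual=T -> ctr[0]=2
Ev 9: PC=3 idx=0 pred=T actual=T -> ctr[0]=3
Ev 10: PC=3 idx=0 pred=T actual=T -> ctr[0]=3
Ev 11: PC=3 idx=0 pred=T actual=N -> ctr[0]=2
Ev 12: PC=3 idx=0 pred=T actual=T -> ctr[0]=3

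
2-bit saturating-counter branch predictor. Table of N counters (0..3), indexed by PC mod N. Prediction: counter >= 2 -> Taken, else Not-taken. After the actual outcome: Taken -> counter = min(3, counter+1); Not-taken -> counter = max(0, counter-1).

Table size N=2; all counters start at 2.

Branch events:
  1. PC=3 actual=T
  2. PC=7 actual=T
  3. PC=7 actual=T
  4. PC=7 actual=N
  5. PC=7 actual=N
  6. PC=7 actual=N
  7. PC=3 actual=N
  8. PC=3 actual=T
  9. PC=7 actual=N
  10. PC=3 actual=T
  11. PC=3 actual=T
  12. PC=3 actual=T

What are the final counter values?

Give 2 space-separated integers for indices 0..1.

Ev 1: PC=3 idx=1 pred=T actual=T -> ctr[1]=3
Ev 2: PC=7 idx=1 pred=T actual=T -> ctr[1]=3
Ev 3: PC=7 idx=1 pred=T actual=T -> ctr[1]=3
Ev 4: PC=7 idx=1 pred=T actual=N -> ctr[1]=2
Ev 5: PC=7 idx=1 pred=T actual=N -> ctr[1]=1
Ev 6: PC=7 idx=1 pred=N actual=N -> ctr[1]=0
Ev 7: PC=3 idx=1 pred=N actual=N -> ctr[1]=0
Ev 8: PC=3 idx=1 pred=N actual=T -> ctr[1]=1
Ev 9: PC=7 idx=1 pred=N actual=N -> ctr[1]=0
Ev 10: PC=3 idx=1 pred=N actual=T -> ctr[1]=1
Ev 11: PC=3 idx=1 pred=N actual=T -> ctr[1]=2
Ev 12: PC=3 idx=1 pred=T actual=T -> ctr[1]=3

Answer: 2 3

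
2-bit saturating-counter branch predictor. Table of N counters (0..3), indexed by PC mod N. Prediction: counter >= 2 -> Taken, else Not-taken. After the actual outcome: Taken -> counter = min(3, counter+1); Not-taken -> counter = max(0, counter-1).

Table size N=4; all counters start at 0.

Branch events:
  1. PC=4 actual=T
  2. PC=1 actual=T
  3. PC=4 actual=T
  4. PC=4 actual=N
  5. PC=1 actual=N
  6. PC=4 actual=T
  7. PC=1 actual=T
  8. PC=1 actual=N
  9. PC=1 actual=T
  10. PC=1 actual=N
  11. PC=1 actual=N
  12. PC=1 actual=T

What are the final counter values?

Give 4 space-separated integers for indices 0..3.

Ev 1: PC=4 idx=0 pred=N actual=T -> ctr[0]=1
Ev 2: PC=1 idx=1 pred=N actual=T -> ctr[1]=1
Ev 3: PC=4 idx=0 pred=N actual=T -> ctr[0]=2
Ev 4: PC=4 idx=0 pred=T actual=N -> ctr[0]=1
Ev 5: PC=1 idx=1 pred=N actual=N -> ctr[1]=0
Ev 6: PC=4 idx=0 pred=N actual=T -> ctr[0]=2
Ev 7: PC=1 idx=1 pred=N actual=T -> ctr[1]=1
Ev 8: PC=1 idx=1 pred=N actual=N -> ctr[1]=0
Ev 9: PC=1 idx=1 pred=N actual=T -> ctr[1]=1
Ev 10: PC=1 idx=1 pred=N actual=N -> ctr[1]=0
Ev 11: PC=1 idx=1 pred=N actual=N -> ctr[1]=0
Ev 12: PC=1 idx=1 pred=N actual=T -> ctr[1]=1

Answer: 2 1 0 0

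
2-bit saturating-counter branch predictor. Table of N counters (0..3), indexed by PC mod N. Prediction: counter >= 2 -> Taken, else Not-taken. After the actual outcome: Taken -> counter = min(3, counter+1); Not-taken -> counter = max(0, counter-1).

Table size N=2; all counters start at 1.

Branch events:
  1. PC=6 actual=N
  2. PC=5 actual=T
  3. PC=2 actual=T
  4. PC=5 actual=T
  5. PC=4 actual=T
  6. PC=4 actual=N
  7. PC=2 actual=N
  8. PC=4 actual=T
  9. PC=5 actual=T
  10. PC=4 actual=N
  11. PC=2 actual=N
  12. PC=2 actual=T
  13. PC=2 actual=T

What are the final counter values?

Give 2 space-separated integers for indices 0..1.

Ev 1: PC=6 idx=0 pred=N actual=N -> ctr[0]=0
Ev 2: PC=5 idx=1 pred=N actual=T -> ctr[1]=2
Ev 3: PC=2 idx=0 pred=N actual=T -> ctr[0]=1
Ev 4: PC=5 idx=1 pred=T actual=T -> ctr[1]=3
Ev 5: PC=4 idx=0 pred=N actual=T -> ctr[0]=2
Ev 6: PC=4 idx=0 pred=T actual=N -> ctr[0]=1
Ev 7: PC=2 idx=0 pred=N actual=N -> ctr[0]=0
Ev 8: PC=4 idx=0 pred=N actual=T -> ctr[0]=1
Ev 9: PC=5 idx=1 pred=T actual=T -> ctr[1]=3
Ev 10: PC=4 idx=0 pred=N actual=N -> ctr[0]=0
Ev 11: PC=2 idx=0 pred=N actual=N -> ctr[0]=0
Ev 12: PC=2 idx=0 pred=N actual=T -> ctr[0]=1
Ev 13: PC=2 idx=0 pred=N actual=T -> ctr[0]=2

Answer: 2 3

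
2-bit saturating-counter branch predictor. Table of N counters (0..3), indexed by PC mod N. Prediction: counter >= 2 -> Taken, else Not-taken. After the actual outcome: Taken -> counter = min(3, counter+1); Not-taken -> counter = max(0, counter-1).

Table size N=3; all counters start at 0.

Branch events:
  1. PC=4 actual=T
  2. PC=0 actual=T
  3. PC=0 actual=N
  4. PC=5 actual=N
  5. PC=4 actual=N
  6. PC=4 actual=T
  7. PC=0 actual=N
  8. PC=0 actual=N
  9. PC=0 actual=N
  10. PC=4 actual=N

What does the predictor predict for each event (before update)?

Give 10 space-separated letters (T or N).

Ev 1: PC=4 idx=1 pred=N actual=T -> ctr[1]=1
Ev 2: PC=0 idx=0 pred=N actual=T -> ctr[0]=1
Ev 3: PC=0 idx=0 pred=N actual=N -> ctr[0]=0
Ev 4: PC=5 idx=2 pred=N actual=N -> ctr[2]=0
Ev 5: PC=4 idx=1 pred=N actual=N -> ctr[1]=0
Ev 6: PC=4 idx=1 pred=N actual=T -> ctr[1]=1
Ev 7: PC=0 idx=0 pred=N actual=N -> ctr[0]=0
Ev 8: PC=0 idx=0 pred=N actual=N -> ctr[0]=0
Ev 9: PC=0 idx=0 pred=N actual=N -> ctr[0]=0
Ev 10: PC=4 idx=1 pred=N actual=N -> ctr[1]=0

Answer: N N N N N N N N N N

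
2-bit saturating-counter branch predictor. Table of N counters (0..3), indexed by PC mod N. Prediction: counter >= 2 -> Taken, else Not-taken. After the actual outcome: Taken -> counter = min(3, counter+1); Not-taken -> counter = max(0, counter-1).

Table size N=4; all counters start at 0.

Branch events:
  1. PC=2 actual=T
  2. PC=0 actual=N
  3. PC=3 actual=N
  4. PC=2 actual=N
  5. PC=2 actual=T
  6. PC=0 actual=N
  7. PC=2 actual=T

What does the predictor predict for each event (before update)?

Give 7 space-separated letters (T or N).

Answer: N N N N N N N

Derivation:
Ev 1: PC=2 idx=2 pred=N actual=T -> ctr[2]=1
Ev 2: PC=0 idx=0 pred=N actual=N -> ctr[0]=0
Ev 3: PC=3 idx=3 pred=N actual=N -> ctr[3]=0
Ev 4: PC=2 idx=2 pred=N actual=N -> ctr[2]=0
Ev 5: PC=2 idx=2 pred=N actual=T -> ctr[2]=1
Ev 6: PC=0 idx=0 pred=N actual=N -> ctr[0]=0
Ev 7: PC=2 idx=2 pred=N actual=T -> ctr[2]=2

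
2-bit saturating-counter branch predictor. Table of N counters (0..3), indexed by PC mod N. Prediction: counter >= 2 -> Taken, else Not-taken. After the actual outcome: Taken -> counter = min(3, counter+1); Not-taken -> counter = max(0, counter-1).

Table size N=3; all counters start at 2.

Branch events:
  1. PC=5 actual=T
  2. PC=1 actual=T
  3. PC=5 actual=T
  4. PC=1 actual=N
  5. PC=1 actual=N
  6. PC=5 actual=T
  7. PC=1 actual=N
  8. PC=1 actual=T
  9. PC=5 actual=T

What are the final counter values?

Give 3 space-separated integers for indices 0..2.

Ev 1: PC=5 idx=2 pred=T actual=T -> ctr[2]=3
Ev 2: PC=1 idx=1 pred=T actual=T -> ctr[1]=3
Ev 3: PC=5 idx=2 pred=T actual=T -> ctr[2]=3
Ev 4: PC=1 idx=1 pred=T actual=N -> ctr[1]=2
Ev 5: PC=1 idx=1 pred=T actual=N -> ctr[1]=1
Ev 6: PC=5 idx=2 pred=T actual=T -> ctr[2]=3
Ev 7: PC=1 idx=1 pred=N actual=N -> ctr[1]=0
Ev 8: PC=1 idx=1 pred=N actual=T -> ctr[1]=1
Ev 9: PC=5 idx=2 pred=T actual=T -> ctr[2]=3

Answer: 2 1 3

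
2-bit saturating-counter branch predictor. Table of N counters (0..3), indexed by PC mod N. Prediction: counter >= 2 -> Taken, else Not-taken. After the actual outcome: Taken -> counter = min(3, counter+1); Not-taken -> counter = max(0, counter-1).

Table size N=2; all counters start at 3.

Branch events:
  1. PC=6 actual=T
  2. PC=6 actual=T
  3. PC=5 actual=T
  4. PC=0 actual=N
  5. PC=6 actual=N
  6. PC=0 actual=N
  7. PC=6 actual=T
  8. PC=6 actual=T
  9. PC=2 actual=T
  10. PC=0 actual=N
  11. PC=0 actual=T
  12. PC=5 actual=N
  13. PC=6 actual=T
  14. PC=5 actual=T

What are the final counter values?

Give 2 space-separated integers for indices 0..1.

Ev 1: PC=6 idx=0 pred=T actual=T -> ctr[0]=3
Ev 2: PC=6 idx=0 pred=T actual=T -> ctr[0]=3
Ev 3: PC=5 idx=1 pred=T actual=T -> ctr[1]=3
Ev 4: PC=0 idx=0 pred=T actual=N -> ctr[0]=2
Ev 5: PC=6 idx=0 pred=T actual=N -> ctr[0]=1
Ev 6: PC=0 idx=0 pred=N actual=N -> ctr[0]=0
Ev 7: PC=6 idx=0 pred=N actual=T -> ctr[0]=1
Ev 8: PC=6 idx=0 pred=N actual=T -> ctr[0]=2
Ev 9: PC=2 idx=0 pred=T actual=T -> ctr[0]=3
Ev 10: PC=0 idx=0 pred=T actual=N -> ctr[0]=2
Ev 11: PC=0 idx=0 pred=T actual=T -> ctr[0]=3
Ev 12: PC=5 idx=1 pred=T actual=N -> ctr[1]=2
Ev 13: PC=6 idx=0 pred=T actual=T -> ctr[0]=3
Ev 14: PC=5 idx=1 pred=T actual=T -> ctr[1]=3

Answer: 3 3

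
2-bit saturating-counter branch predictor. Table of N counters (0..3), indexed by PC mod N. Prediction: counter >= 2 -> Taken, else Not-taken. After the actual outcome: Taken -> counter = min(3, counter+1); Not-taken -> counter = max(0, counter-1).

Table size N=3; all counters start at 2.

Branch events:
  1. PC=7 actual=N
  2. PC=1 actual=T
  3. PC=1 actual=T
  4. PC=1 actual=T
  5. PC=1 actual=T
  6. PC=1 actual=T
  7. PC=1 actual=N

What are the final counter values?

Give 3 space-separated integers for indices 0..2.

Ev 1: PC=7 idx=1 pred=T actual=N -> ctr[1]=1
Ev 2: PC=1 idx=1 pred=N actual=T -> ctr[1]=2
Ev 3: PC=1 idx=1 pred=T actual=T -> ctr[1]=3
Ev 4: PC=1 idx=1 pred=T actual=T -> ctr[1]=3
Ev 5: PC=1 idx=1 pred=T actual=T -> ctr[1]=3
Ev 6: PC=1 idx=1 pred=T actual=T -> ctr[1]=3
Ev 7: PC=1 idx=1 pred=T actual=N -> ctr[1]=2

Answer: 2 2 2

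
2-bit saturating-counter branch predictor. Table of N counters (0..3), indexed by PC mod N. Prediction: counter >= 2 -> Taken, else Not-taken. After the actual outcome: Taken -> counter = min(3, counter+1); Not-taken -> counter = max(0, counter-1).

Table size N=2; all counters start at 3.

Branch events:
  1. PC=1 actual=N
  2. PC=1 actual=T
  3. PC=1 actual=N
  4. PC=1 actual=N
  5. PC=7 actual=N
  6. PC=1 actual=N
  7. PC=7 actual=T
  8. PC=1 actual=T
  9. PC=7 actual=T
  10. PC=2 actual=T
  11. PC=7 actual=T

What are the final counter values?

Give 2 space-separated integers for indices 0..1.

Answer: 3 3

Derivation:
Ev 1: PC=1 idx=1 pred=T actual=N -> ctr[1]=2
Ev 2: PC=1 idx=1 pred=T actual=T -> ctr[1]=3
Ev 3: PC=1 idx=1 pred=T actual=N -> ctr[1]=2
Ev 4: PC=1 idx=1 pred=T actual=N -> ctr[1]=1
Ev 5: PC=7 idx=1 pred=N actual=N -> ctr[1]=0
Ev 6: PC=1 idx=1 pred=N actual=N -> ctr[1]=0
Ev 7: PC=7 idx=1 pred=N actual=T -> ctr[1]=1
Ev 8: PC=1 idx=1 pred=N actual=T -> ctr[1]=2
Ev 9: PC=7 idx=1 pred=T actual=T -> ctr[1]=3
Ev 10: PC=2 idx=0 pred=T actual=T -> ctr[0]=3
Ev 11: PC=7 idx=1 pred=T actual=T -> ctr[1]=3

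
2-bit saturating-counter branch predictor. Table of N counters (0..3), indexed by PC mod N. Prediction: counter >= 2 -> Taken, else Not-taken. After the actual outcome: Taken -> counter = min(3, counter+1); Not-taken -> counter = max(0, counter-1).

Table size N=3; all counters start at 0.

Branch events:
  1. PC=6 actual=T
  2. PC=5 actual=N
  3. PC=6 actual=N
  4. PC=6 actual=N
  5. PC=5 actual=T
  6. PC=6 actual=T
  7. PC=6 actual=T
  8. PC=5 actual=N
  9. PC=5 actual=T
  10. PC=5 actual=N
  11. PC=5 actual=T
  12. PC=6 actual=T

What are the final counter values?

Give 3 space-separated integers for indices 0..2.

Answer: 3 0 1

Derivation:
Ev 1: PC=6 idx=0 pred=N actual=T -> ctr[0]=1
Ev 2: PC=5 idx=2 pred=N actual=N -> ctr[2]=0
Ev 3: PC=6 idx=0 pred=N actual=N -> ctr[0]=0
Ev 4: PC=6 idx=0 pred=N actual=N -> ctr[0]=0
Ev 5: PC=5 idx=2 pred=N actual=T -> ctr[2]=1
Ev 6: PC=6 idx=0 pred=N actual=T -> ctr[0]=1
Ev 7: PC=6 idx=0 pred=N actual=T -> ctr[0]=2
Ev 8: PC=5 idx=2 pred=N actual=N -> ctr[2]=0
Ev 9: PC=5 idx=2 pred=N actual=T -> ctr[2]=1
Ev 10: PC=5 idx=2 pred=N actual=N -> ctr[2]=0
Ev 11: PC=5 idx=2 pred=N actual=T -> ctr[2]=1
Ev 12: PC=6 idx=0 pred=T actual=T -> ctr[0]=3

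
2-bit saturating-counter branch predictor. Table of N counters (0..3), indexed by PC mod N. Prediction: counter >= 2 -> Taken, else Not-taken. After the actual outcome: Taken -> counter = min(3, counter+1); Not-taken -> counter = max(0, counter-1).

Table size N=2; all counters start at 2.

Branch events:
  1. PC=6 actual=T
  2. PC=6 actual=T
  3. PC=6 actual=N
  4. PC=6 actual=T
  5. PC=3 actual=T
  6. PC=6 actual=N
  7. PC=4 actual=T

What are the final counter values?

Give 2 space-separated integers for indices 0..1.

Ev 1: PC=6 idx=0 pred=T actual=T -> ctr[0]=3
Ev 2: PC=6 idx=0 pred=T actual=T -> ctr[0]=3
Ev 3: PC=6 idx=0 pred=T actual=N -> ctr[0]=2
Ev 4: PC=6 idx=0 pred=T actual=T -> ctr[0]=3
Ev 5: PC=3 idx=1 pred=T actual=T -> ctr[1]=3
Ev 6: PC=6 idx=0 pred=T actual=N -> ctr[0]=2
Ev 7: PC=4 idx=0 pred=T actual=T -> ctr[0]=3

Answer: 3 3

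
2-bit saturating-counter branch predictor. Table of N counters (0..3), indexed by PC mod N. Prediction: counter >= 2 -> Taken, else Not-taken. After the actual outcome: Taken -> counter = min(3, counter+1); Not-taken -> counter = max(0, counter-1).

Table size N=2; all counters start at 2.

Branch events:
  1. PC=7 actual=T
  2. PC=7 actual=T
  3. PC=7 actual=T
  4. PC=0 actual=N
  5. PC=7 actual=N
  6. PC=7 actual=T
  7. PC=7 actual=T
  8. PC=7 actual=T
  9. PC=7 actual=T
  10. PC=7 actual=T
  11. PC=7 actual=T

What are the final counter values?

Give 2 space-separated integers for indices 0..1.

Answer: 1 3

Derivation:
Ev 1: PC=7 idx=1 pred=T actual=T -> ctr[1]=3
Ev 2: PC=7 idx=1 pred=T actual=T -> ctr[1]=3
Ev 3: PC=7 idx=1 pred=T actual=T -> ctr[1]=3
Ev 4: PC=0 idx=0 pred=T actual=N -> ctr[0]=1
Ev 5: PC=7 idx=1 pred=T actual=N -> ctr[1]=2
Ev 6: PC=7 idx=1 pred=T actual=T -> ctr[1]=3
Ev 7: PC=7 idx=1 pred=T actual=T -> ctr[1]=3
Ev 8: PC=7 idx=1 pred=T actual=T -> ctr[1]=3
Ev 9: PC=7 idx=1 pred=T actual=T -> ctr[1]=3
Ev 10: PC=7 idx=1 pred=T actual=T -> ctr[1]=3
Ev 11: PC=7 idx=1 pred=T actual=T -> ctr[1]=3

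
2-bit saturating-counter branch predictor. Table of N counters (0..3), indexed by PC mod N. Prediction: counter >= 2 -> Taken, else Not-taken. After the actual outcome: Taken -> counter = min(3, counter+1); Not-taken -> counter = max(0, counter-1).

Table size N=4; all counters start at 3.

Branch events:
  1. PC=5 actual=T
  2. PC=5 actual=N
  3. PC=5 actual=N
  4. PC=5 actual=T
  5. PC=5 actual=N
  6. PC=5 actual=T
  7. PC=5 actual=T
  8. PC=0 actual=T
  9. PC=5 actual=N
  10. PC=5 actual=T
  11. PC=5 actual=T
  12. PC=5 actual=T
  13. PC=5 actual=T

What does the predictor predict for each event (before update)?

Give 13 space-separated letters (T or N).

Answer: T T T N T N T T T T T T T

Derivation:
Ev 1: PC=5 idx=1 pred=T actual=T -> ctr[1]=3
Ev 2: PC=5 idx=1 pred=T actual=N -> ctr[1]=2
Ev 3: PC=5 idx=1 pred=T actual=N -> ctr[1]=1
Ev 4: PC=5 idx=1 pred=N actual=T -> ctr[1]=2
Ev 5: PC=5 idx=1 pred=T actual=N -> ctr[1]=1
Ev 6: PC=5 idx=1 pred=N actual=T -> ctr[1]=2
Ev 7: PC=5 idx=1 pred=T actual=T -> ctr[1]=3
Ev 8: PC=0 idx=0 pred=T actual=T -> ctr[0]=3
Ev 9: PC=5 idx=1 pred=T actual=N -> ctr[1]=2
Ev 10: PC=5 idx=1 pred=T actual=T -> ctr[1]=3
Ev 11: PC=5 idx=1 pred=T actual=T -> ctr[1]=3
Ev 12: PC=5 idx=1 pred=T actual=T -> ctr[1]=3
Ev 13: PC=5 idx=1 pred=T actual=T -> ctr[1]=3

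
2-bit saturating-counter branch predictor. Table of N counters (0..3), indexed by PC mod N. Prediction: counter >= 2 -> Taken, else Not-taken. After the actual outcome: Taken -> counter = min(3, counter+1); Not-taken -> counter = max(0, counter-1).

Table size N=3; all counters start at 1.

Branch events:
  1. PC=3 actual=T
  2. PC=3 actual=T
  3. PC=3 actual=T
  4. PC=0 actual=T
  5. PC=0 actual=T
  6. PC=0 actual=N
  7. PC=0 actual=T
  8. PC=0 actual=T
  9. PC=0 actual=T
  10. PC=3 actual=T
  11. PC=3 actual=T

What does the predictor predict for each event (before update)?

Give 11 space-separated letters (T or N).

Ev 1: PC=3 idx=0 pred=N actual=T -> ctr[0]=2
Ev 2: PC=3 idx=0 pred=T actual=T -> ctr[0]=3
Ev 3: PC=3 idx=0 pred=T actual=T -> ctr[0]=3
Ev 4: PC=0 idx=0 pred=T actual=T -> ctr[0]=3
Ev 5: PC=0 idx=0 pred=T actual=T -> ctr[0]=3
Ev 6: PC=0 idx=0 pred=T actual=N -> ctr[0]=2
Ev 7: PC=0 idx=0 pred=T actual=T -> ctr[0]=3
Ev 8: PC=0 idx=0 pred=T actual=T -> ctr[0]=3
Ev 9: PC=0 idx=0 pred=T actual=T -> ctr[0]=3
Ev 10: PC=3 idx=0 pred=T actual=T -> ctr[0]=3
Ev 11: PC=3 idx=0 pred=T actual=T -> ctr[0]=3

Answer: N T T T T T T T T T T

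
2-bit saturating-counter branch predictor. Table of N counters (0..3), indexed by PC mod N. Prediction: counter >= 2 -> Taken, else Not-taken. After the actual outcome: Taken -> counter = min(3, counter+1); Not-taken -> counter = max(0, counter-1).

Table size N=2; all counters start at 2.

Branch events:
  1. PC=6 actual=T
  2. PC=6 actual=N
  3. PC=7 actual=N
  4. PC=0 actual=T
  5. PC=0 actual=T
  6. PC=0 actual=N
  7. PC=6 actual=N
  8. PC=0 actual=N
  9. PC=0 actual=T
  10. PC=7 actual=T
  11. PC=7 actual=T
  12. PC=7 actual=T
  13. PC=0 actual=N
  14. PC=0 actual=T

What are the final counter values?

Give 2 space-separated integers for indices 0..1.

Ev 1: PC=6 idx=0 pred=T actual=T -> ctr[0]=3
Ev 2: PC=6 idx=0 pred=T actual=N -> ctr[0]=2
Ev 3: PC=7 idx=1 pred=T actual=N -> ctr[1]=1
Ev 4: PC=0 idx=0 pred=T actual=T -> ctr[0]=3
Ev 5: PC=0 idx=0 pred=T actual=T -> ctr[0]=3
Ev 6: PC=0 idx=0 pred=T actual=N -> ctr[0]=2
Ev 7: PC=6 idx=0 pred=T actual=N -> ctr[0]=1
Ev 8: PC=0 idx=0 pred=N actual=N -> ctr[0]=0
Ev 9: PC=0 idx=0 pred=N actual=T -> ctr[0]=1
Ev 10: PC=7 idx=1 pred=N actual=T -> ctr[1]=2
Ev 11: PC=7 idx=1 pred=T actual=T -> ctr[1]=3
Ev 12: PC=7 idx=1 pred=T actual=T -> ctr[1]=3
Ev 13: PC=0 idx=0 pred=N actual=N -> ctr[0]=0
Ev 14: PC=0 idx=0 pred=N actual=T -> ctr[0]=1

Answer: 1 3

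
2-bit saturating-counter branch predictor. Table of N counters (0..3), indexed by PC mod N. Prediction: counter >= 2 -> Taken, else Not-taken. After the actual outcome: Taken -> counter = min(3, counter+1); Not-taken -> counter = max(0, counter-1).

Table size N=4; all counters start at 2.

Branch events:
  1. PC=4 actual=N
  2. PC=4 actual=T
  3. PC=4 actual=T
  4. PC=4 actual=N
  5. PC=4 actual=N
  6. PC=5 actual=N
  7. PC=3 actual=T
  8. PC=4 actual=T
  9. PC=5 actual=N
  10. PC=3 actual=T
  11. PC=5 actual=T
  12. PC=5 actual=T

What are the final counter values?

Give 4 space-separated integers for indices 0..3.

Ev 1: PC=4 idx=0 pred=T actual=N -> ctr[0]=1
Ev 2: PC=4 idx=0 pred=N actual=T -> ctr[0]=2
Ev 3: PC=4 idx=0 pred=T actual=T -> ctr[0]=3
Ev 4: PC=4 idx=0 pred=T actual=N -> ctr[0]=2
Ev 5: PC=4 idx=0 pred=T actual=N -> ctr[0]=1
Ev 6: PC=5 idx=1 pred=T actual=N -> ctr[1]=1
Ev 7: PC=3 idx=3 pred=T actual=T -> ctr[3]=3
Ev 8: PC=4 idx=0 pred=N actual=T -> ctr[0]=2
Ev 9: PC=5 idx=1 pred=N actual=N -> ctr[1]=0
Ev 10: PC=3 idx=3 pred=T actual=T -> ctr[3]=3
Ev 11: PC=5 idx=1 pred=N actual=T -> ctr[1]=1
Ev 12: PC=5 idx=1 pred=N actual=T -> ctr[1]=2

Answer: 2 2 2 3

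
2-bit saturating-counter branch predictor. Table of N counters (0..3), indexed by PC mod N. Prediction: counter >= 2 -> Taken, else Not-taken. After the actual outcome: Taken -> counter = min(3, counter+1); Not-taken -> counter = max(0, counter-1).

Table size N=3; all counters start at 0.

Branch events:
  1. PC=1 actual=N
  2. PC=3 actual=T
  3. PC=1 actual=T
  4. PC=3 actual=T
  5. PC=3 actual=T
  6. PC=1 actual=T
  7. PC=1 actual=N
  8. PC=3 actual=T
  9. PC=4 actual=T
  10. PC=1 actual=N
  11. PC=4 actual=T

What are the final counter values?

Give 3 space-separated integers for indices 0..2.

Ev 1: PC=1 idx=1 pred=N actual=N -> ctr[1]=0
Ev 2: PC=3 idx=0 pred=N actual=T -> ctr[0]=1
Ev 3: PC=1 idx=1 pred=N actual=T -> ctr[1]=1
Ev 4: PC=3 idx=0 pred=N actual=T -> ctr[0]=2
Ev 5: PC=3 idx=0 pred=T actual=T -> ctr[0]=3
Ev 6: PC=1 idx=1 pred=N actual=T -> ctr[1]=2
Ev 7: PC=1 idx=1 pred=T actual=N -> ctr[1]=1
Ev 8: PC=3 idx=0 pred=T actual=T -> ctr[0]=3
Ev 9: PC=4 idx=1 pred=N actual=T -> ctr[1]=2
Ev 10: PC=1 idx=1 pred=T actual=N -> ctr[1]=1
Ev 11: PC=4 idx=1 pred=N actual=T -> ctr[1]=2

Answer: 3 2 0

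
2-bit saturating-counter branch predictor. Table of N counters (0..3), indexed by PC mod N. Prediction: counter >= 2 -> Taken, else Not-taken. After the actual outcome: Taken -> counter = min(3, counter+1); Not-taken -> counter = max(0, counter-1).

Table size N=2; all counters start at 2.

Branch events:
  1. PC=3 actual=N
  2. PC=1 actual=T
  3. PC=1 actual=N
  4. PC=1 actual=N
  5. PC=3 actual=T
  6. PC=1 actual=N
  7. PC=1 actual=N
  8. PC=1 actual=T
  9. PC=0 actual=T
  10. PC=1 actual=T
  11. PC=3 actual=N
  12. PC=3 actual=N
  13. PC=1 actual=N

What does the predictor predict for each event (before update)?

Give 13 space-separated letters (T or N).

Answer: T N T N N N N N T N T N N

Derivation:
Ev 1: PC=3 idx=1 pred=T actual=N -> ctr[1]=1
Ev 2: PC=1 idx=1 pred=N actual=T -> ctr[1]=2
Ev 3: PC=1 idx=1 pred=T actual=N -> ctr[1]=1
Ev 4: PC=1 idx=1 pred=N actual=N -> ctr[1]=0
Ev 5: PC=3 idx=1 pred=N actual=T -> ctr[1]=1
Ev 6: PC=1 idx=1 pred=N actual=N -> ctr[1]=0
Ev 7: PC=1 idx=1 pred=N actual=N -> ctr[1]=0
Ev 8: PC=1 idx=1 pred=N actual=T -> ctr[1]=1
Ev 9: PC=0 idx=0 pred=T actual=T -> ctr[0]=3
Ev 10: PC=1 idx=1 pred=N actual=T -> ctr[1]=2
Ev 11: PC=3 idx=1 pred=T actual=N -> ctr[1]=1
Ev 12: PC=3 idx=1 pred=N actual=N -> ctr[1]=0
Ev 13: PC=1 idx=1 pred=N actual=N -> ctr[1]=0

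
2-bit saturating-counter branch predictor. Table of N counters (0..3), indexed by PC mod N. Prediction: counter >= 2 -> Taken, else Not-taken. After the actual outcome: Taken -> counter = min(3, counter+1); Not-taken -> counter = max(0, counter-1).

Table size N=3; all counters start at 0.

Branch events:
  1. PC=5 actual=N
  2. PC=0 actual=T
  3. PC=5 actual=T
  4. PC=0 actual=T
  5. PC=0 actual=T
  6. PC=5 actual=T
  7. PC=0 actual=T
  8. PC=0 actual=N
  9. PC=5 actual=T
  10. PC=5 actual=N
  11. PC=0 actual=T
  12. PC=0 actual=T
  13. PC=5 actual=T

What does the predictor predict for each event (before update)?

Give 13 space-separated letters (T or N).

Answer: N N N N T N T T T T T T T

Derivation:
Ev 1: PC=5 idx=2 pred=N actual=N -> ctr[2]=0
Ev 2: PC=0 idx=0 pred=N actual=T -> ctr[0]=1
Ev 3: PC=5 idx=2 pred=N actual=T -> ctr[2]=1
Ev 4: PC=0 idx=0 pred=N actual=T -> ctr[0]=2
Ev 5: PC=0 idx=0 pred=T actual=T -> ctr[0]=3
Ev 6: PC=5 idx=2 pred=N actual=T -> ctr[2]=2
Ev 7: PC=0 idx=0 pred=T actual=T -> ctr[0]=3
Ev 8: PC=0 idx=0 pred=T actual=N -> ctr[0]=2
Ev 9: PC=5 idx=2 pred=T actual=T -> ctr[2]=3
Ev 10: PC=5 idx=2 pred=T actual=N -> ctr[2]=2
Ev 11: PC=0 idx=0 pred=T actual=T -> ctr[0]=3
Ev 12: PC=0 idx=0 pred=T actual=T -> ctr[0]=3
Ev 13: PC=5 idx=2 pred=T actual=T -> ctr[2]=3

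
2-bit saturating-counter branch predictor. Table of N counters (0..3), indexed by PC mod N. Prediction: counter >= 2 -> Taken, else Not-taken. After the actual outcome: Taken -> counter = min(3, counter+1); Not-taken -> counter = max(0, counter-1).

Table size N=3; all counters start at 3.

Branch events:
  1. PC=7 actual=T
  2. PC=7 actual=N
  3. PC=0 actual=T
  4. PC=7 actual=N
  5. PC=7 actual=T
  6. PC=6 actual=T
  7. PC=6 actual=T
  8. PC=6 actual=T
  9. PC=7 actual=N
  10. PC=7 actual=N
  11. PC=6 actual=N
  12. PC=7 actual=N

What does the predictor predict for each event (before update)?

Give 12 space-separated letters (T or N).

Answer: T T T T N T T T T N T N

Derivation:
Ev 1: PC=7 idx=1 pred=T actual=T -> ctr[1]=3
Ev 2: PC=7 idx=1 pred=T actual=N -> ctr[1]=2
Ev 3: PC=0 idx=0 pred=T actual=T -> ctr[0]=3
Ev 4: PC=7 idx=1 pred=T actual=N -> ctr[1]=1
Ev 5: PC=7 idx=1 pred=N actual=T -> ctr[1]=2
Ev 6: PC=6 idx=0 pred=T actual=T -> ctr[0]=3
Ev 7: PC=6 idx=0 pred=T actual=T -> ctr[0]=3
Ev 8: PC=6 idx=0 pred=T actual=T -> ctr[0]=3
Ev 9: PC=7 idx=1 pred=T actual=N -> ctr[1]=1
Ev 10: PC=7 idx=1 pred=N actual=N -> ctr[1]=0
Ev 11: PC=6 idx=0 pred=T actual=N -> ctr[0]=2
Ev 12: PC=7 idx=1 pred=N actual=N -> ctr[1]=0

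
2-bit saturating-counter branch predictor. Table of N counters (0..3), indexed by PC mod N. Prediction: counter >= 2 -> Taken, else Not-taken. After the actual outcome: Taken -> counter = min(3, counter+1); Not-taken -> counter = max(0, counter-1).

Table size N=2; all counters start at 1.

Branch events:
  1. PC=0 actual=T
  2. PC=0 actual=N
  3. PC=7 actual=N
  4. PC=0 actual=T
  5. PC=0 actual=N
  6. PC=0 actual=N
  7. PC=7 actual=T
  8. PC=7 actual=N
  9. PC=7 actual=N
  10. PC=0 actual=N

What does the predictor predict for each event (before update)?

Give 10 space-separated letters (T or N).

Answer: N T N N T N N N N N

Derivation:
Ev 1: PC=0 idx=0 pred=N actual=T -> ctr[0]=2
Ev 2: PC=0 idx=0 pred=T actual=N -> ctr[0]=1
Ev 3: PC=7 idx=1 pred=N actual=N -> ctr[1]=0
Ev 4: PC=0 idx=0 pred=N actual=T -> ctr[0]=2
Ev 5: PC=0 idx=0 pred=T actual=N -> ctr[0]=1
Ev 6: PC=0 idx=0 pred=N actual=N -> ctr[0]=0
Ev 7: PC=7 idx=1 pred=N actual=T -> ctr[1]=1
Ev 8: PC=7 idx=1 pred=N actual=N -> ctr[1]=0
Ev 9: PC=7 idx=1 pred=N actual=N -> ctr[1]=0
Ev 10: PC=0 idx=0 pred=N actual=N -> ctr[0]=0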